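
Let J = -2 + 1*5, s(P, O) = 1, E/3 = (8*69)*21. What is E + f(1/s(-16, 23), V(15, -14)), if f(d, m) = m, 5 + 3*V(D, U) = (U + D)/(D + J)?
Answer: 1877815/54 ≈ 34774.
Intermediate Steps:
E = 34776 (E = 3*((8*69)*21) = 3*(552*21) = 3*11592 = 34776)
J = 3 (J = -2 + 5 = 3)
V(D, U) = -5/3 + (D + U)/(3*(3 + D)) (V(D, U) = -5/3 + ((U + D)/(D + 3))/3 = -5/3 + ((D + U)/(3 + D))/3 = -5/3 + (D + U)/(3*(3 + D)))
E + f(1/s(-16, 23), V(15, -14)) = 34776 + (-15 - 14 - 4*15)/(3*(3 + 15)) = 34776 + (⅓)*(-15 - 14 - 60)/18 = 34776 + (⅓)*(1/18)*(-89) = 34776 - 89/54 = 1877815/54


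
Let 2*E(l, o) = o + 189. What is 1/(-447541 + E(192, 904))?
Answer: -2/893989 ≈ -2.2372e-6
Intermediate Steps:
E(l, o) = 189/2 + o/2 (E(l, o) = (o + 189)/2 = (189 + o)/2 = 189/2 + o/2)
1/(-447541 + E(192, 904)) = 1/(-447541 + (189/2 + (½)*904)) = 1/(-447541 + (189/2 + 452)) = 1/(-447541 + 1093/2) = 1/(-893989/2) = -2/893989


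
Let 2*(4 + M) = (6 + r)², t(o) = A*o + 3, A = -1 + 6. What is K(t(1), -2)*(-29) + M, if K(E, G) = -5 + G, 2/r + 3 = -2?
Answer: 5367/25 ≈ 214.68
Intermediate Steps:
r = -⅖ (r = 2/(-3 - 2) = 2/(-5) = 2*(-⅕) = -⅖ ≈ -0.40000)
A = 5
t(o) = 3 + 5*o (t(o) = 5*o + 3 = 3 + 5*o)
M = 292/25 (M = -4 + (6 - ⅖)²/2 = -4 + (28/5)²/2 = -4 + (½)*(784/25) = -4 + 392/25 = 292/25 ≈ 11.680)
K(t(1), -2)*(-29) + M = (-5 - 2)*(-29) + 292/25 = -7*(-29) + 292/25 = 203 + 292/25 = 5367/25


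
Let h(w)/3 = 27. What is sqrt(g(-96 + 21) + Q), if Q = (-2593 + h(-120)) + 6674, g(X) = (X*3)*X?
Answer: sqrt(21037) ≈ 145.04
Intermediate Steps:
g(X) = 3*X**2 (g(X) = (3*X)*X = 3*X**2)
h(w) = 81 (h(w) = 3*27 = 81)
Q = 4162 (Q = (-2593 + 81) + 6674 = -2512 + 6674 = 4162)
sqrt(g(-96 + 21) + Q) = sqrt(3*(-96 + 21)**2 + 4162) = sqrt(3*(-75)**2 + 4162) = sqrt(3*5625 + 4162) = sqrt(16875 + 4162) = sqrt(21037)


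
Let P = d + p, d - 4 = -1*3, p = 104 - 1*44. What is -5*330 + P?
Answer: -1589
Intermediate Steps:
p = 60 (p = 104 - 44 = 60)
d = 1 (d = 4 - 1*3 = 4 - 3 = 1)
P = 61 (P = 1 + 60 = 61)
-5*330 + P = -5*330 + 61 = -1650 + 61 = -1589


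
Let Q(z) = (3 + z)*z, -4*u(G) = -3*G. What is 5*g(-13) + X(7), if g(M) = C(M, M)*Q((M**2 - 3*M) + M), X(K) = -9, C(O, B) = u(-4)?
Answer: -579159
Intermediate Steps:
u(G) = 3*G/4 (u(G) = -(-3)*G/4 = 3*G/4)
C(O, B) = -3 (C(O, B) = (3/4)*(-4) = -3)
Q(z) = z*(3 + z)
g(M) = -3*(M**2 - 2*M)*(3 + M**2 - 2*M) (g(M) = -3*((M**2 - 3*M) + M)*(3 + ((M**2 - 3*M) + M)) = -3*(M**2 - 2*M)*(3 + (M**2 - 2*M)) = -3*(M**2 - 2*M)*(3 + M**2 - 2*M))
5*g(-13) + X(7) = 5*(-3*(-13)*(-2 - 13)*(3 - 13*(-2 - 13))) - 9 = 5*(-3*(-13)*(-15)*(3 - 13*(-15))) - 9 = 5*(-3*(-13)*(-15)*(3 + 195)) - 9 = 5*(-3*(-13)*(-15)*198) - 9 = 5*(-115830) - 9 = -579150 - 9 = -579159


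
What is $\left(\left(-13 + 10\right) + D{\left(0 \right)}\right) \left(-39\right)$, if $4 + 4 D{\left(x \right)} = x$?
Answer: $156$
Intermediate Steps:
$D{\left(x \right)} = -1 + \frac{x}{4}$
$\left(\left(-13 + 10\right) + D{\left(0 \right)}\right) \left(-39\right) = \left(\left(-13 + 10\right) + \left(-1 + \frac{1}{4} \cdot 0\right)\right) \left(-39\right) = \left(-3 + \left(-1 + 0\right)\right) \left(-39\right) = \left(-3 - 1\right) \left(-39\right) = \left(-4\right) \left(-39\right) = 156$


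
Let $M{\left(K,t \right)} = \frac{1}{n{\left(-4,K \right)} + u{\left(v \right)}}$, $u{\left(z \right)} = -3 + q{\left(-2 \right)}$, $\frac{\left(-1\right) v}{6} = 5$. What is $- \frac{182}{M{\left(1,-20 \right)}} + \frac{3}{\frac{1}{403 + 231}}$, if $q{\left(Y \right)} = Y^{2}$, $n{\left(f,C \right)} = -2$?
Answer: $2084$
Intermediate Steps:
$v = -30$ ($v = \left(-6\right) 5 = -30$)
$u{\left(z \right)} = 1$ ($u{\left(z \right)} = -3 + \left(-2\right)^{2} = -3 + 4 = 1$)
$M{\left(K,t \right)} = -1$ ($M{\left(K,t \right)} = \frac{1}{-2 + 1} = \frac{1}{-1} = -1$)
$- \frac{182}{M{\left(1,-20 \right)}} + \frac{3}{\frac{1}{403 + 231}} = - \frac{182}{-1} + \frac{3}{\frac{1}{403 + 231}} = \left(-182\right) \left(-1\right) + \frac{3}{\frac{1}{634}} = 182 + 3 \frac{1}{\frac{1}{634}} = 182 + 3 \cdot 634 = 182 + 1902 = 2084$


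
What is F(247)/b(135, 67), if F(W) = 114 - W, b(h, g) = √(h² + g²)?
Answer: -133*√22714/22714 ≈ -0.88248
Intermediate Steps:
b(h, g) = √(g² + h²)
F(247)/b(135, 67) = (114 - 1*247)/(√(67² + 135²)) = (114 - 247)/(√(4489 + 18225)) = -133*√22714/22714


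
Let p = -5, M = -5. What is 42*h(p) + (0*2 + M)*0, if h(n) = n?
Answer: -210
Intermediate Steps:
42*h(p) + (0*2 + M)*0 = 42*(-5) + (0*2 - 5)*0 = -210 + (0 - 5)*0 = -210 - 5*0 = -210 + 0 = -210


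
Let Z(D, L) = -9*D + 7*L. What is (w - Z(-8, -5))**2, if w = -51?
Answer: 7744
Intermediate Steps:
(w - Z(-8, -5))**2 = (-51 - (-9*(-8) + 7*(-5)))**2 = (-51 - (72 - 35))**2 = (-51 - 1*37)**2 = (-51 - 37)**2 = (-88)**2 = 7744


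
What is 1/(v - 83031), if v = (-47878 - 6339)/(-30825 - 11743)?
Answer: -42568/3534409391 ≈ -1.2044e-5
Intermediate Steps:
v = 54217/42568 (v = -54217/(-42568) = -54217*(-1/42568) = 54217/42568 ≈ 1.2737)
1/(v - 83031) = 1/(54217/42568 - 83031) = 1/(-3534409391/42568) = -42568/3534409391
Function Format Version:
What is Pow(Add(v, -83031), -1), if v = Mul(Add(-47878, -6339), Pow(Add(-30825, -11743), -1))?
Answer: Rational(-42568, 3534409391) ≈ -1.2044e-5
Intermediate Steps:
v = Rational(54217, 42568) (v = Mul(-54217, Pow(-42568, -1)) = Mul(-54217, Rational(-1, 42568)) = Rational(54217, 42568) ≈ 1.2737)
Pow(Add(v, -83031), -1) = Pow(Add(Rational(54217, 42568), -83031), -1) = Pow(Rational(-3534409391, 42568), -1) = Rational(-42568, 3534409391)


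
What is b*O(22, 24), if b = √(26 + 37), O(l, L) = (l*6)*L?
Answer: 9504*√7 ≈ 25145.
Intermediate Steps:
O(l, L) = 6*L*l (O(l, L) = (6*l)*L = 6*L*l)
b = 3*√7 (b = √63 = 3*√7 ≈ 7.9373)
b*O(22, 24) = (3*√7)*(6*24*22) = (3*√7)*3168 = 9504*√7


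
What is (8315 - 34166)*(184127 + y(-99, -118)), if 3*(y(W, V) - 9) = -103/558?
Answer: -2656134765137/558 ≈ -4.7601e+9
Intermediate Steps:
y(W, V) = 14963/1674 (y(W, V) = 9 + (-103/558)/3 = 9 + (-103*1/558)/3 = 9 + (⅓)*(-103/558) = 9 - 103/1674 = 14963/1674)
(8315 - 34166)*(184127 + y(-99, -118)) = (8315 - 34166)*(184127 + 14963/1674) = -25851*308243561/1674 = -2656134765137/558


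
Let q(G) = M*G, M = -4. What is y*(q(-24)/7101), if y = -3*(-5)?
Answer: 160/789 ≈ 0.20279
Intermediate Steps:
q(G) = -4*G
y = 15
y*(q(-24)/7101) = 15*(-4*(-24)/7101) = 15*(96*(1/7101)) = 15*(32/2367) = 160/789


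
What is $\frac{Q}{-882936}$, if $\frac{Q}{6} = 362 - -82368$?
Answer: $- \frac{41365}{73578} \approx -0.56219$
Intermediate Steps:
$Q = 496380$ ($Q = 6 \left(362 - -82368\right) = 6 \left(362 + 82368\right) = 6 \cdot 82730 = 496380$)
$\frac{Q}{-882936} = \frac{496380}{-882936} = 496380 \left(- \frac{1}{882936}\right) = - \frac{41365}{73578}$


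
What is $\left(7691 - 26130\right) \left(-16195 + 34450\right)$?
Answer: $-336603945$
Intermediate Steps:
$\left(7691 - 26130\right) \left(-16195 + 34450\right) = \left(7691 - 26130\right) 18255 = \left(-18439\right) 18255 = -336603945$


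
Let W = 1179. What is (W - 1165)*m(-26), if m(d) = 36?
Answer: 504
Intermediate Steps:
(W - 1165)*m(-26) = (1179 - 1165)*36 = 14*36 = 504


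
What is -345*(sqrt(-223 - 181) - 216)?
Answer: 74520 - 690*I*sqrt(101) ≈ 74520.0 - 6934.4*I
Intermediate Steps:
-345*(sqrt(-223 - 181) - 216) = -345*(sqrt(-404) - 216) = -345*(2*I*sqrt(101) - 216) = -345*(-216 + 2*I*sqrt(101)) = 74520 - 690*I*sqrt(101)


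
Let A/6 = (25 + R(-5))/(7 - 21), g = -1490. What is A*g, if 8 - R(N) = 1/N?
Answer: 148404/7 ≈ 21201.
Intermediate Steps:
R(N) = 8 - 1/N
A = -498/35 (A = 6*((25 + (8 - 1/(-5)))/(7 - 21)) = 6*((25 + (8 - 1*(-⅕)))/(-14)) = 6*((25 + (8 + ⅕))*(-1/14)) = 6*((25 + 41/5)*(-1/14)) = 6*((166/5)*(-1/14)) = 6*(-83/35) = -498/35 ≈ -14.229)
A*g = -498/35*(-1490) = 148404/7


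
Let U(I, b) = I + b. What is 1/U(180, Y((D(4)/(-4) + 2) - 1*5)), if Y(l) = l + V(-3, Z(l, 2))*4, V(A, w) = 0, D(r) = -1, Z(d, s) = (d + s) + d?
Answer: 4/709 ≈ 0.0056418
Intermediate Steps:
Z(d, s) = s + 2*d
Y(l) = l (Y(l) = l + 0*4 = l + 0 = l)
1/U(180, Y((D(4)/(-4) + 2) - 1*5)) = 1/(180 + ((-1/(-4) + 2) - 1*5)) = 1/(180 + ((-1*(-¼) + 2) - 5)) = 1/(180 + ((¼ + 2) - 5)) = 1/(180 + (9/4 - 5)) = 1/(180 - 11/4) = 1/(709/4) = 4/709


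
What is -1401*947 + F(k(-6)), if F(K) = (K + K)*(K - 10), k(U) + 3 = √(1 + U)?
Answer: -1326679 - 32*I*√5 ≈ -1.3267e+6 - 71.554*I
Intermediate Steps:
k(U) = -3 + √(1 + U)
F(K) = 2*K*(-10 + K) (F(K) = (2*K)*(-10 + K) = 2*K*(-10 + K))
-1401*947 + F(k(-6)) = -1401*947 + 2*(-3 + √(1 - 6))*(-10 + (-3 + √(1 - 6))) = -1326747 + 2*(-3 + √(-5))*(-10 + (-3 + √(-5))) = -1326747 + 2*(-3 + I*√5)*(-10 + (-3 + I*√5)) = -1326747 + 2*(-3 + I*√5)*(-13 + I*√5) = -1326747 + 2*(-13 + I*√5)*(-3 + I*√5)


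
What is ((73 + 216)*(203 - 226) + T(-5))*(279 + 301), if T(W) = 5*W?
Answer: -3869760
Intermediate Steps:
((73 + 216)*(203 - 226) + T(-5))*(279 + 301) = ((73 + 216)*(203 - 226) + 5*(-5))*(279 + 301) = (289*(-23) - 25)*580 = (-6647 - 25)*580 = -6672*580 = -3869760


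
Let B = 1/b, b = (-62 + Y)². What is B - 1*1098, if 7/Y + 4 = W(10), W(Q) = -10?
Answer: -17156246/15625 ≈ -1098.0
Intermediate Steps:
Y = -½ (Y = 7/(-4 - 10) = 7/(-14) = 7*(-1/14) = -½ ≈ -0.50000)
b = 15625/4 (b = (-62 - ½)² = (-125/2)² = 15625/4 ≈ 3906.3)
B = 4/15625 (B = 1/(15625/4) = 4/15625 ≈ 0.00025600)
B - 1*1098 = 4/15625 - 1*1098 = 4/15625 - 1098 = -17156246/15625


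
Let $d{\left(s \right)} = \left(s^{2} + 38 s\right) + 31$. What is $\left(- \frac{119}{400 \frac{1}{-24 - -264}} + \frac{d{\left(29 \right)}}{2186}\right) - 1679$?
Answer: $- \frac{9561001}{5465} \approx -1749.5$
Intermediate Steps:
$d{\left(s \right)} = 31 + s^{2} + 38 s$
$\left(- \frac{119}{400 \frac{1}{-24 - -264}} + \frac{d{\left(29 \right)}}{2186}\right) - 1679 = \left(- \frac{119}{400 \frac{1}{-24 - -264}} + \frac{31 + 29^{2} + 38 \cdot 29}{2186}\right) - 1679 = \left(- \frac{119}{400 \frac{1}{-24 + 264}} + \left(31 + 841 + 1102\right) \frac{1}{2186}\right) - 1679 = \left(- \frac{119}{400 \cdot \frac{1}{240}} + 1974 \cdot \frac{1}{2186}\right) - 1679 = \left(- \frac{119}{400 \cdot \frac{1}{240}} + \frac{987}{1093}\right) - 1679 = \left(- \frac{119}{\frac{5}{3}} + \frac{987}{1093}\right) - 1679 = \left(\left(-119\right) \frac{3}{5} + \frac{987}{1093}\right) - 1679 = \left(- \frac{357}{5} + \frac{987}{1093}\right) - 1679 = - \frac{385266}{5465} - 1679 = - \frac{9561001}{5465}$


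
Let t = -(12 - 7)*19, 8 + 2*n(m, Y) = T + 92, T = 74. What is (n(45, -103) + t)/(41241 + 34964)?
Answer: -16/76205 ≈ -0.00020996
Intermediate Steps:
n(m, Y) = 79 (n(m, Y) = -4 + (74 + 92)/2 = -4 + (½)*166 = -4 + 83 = 79)
t = -95 (t = -1*5*19 = -5*19 = -95)
(n(45, -103) + t)/(41241 + 34964) = (79 - 95)/(41241 + 34964) = -16/76205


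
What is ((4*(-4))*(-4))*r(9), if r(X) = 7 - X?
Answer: -128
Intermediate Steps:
((4*(-4))*(-4))*r(9) = ((4*(-4))*(-4))*(7 - 1*9) = (-16*(-4))*(7 - 9) = 64*(-2) = -128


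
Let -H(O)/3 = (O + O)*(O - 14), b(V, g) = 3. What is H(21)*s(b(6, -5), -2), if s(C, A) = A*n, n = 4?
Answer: 7056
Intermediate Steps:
s(C, A) = 4*A (s(C, A) = A*4 = 4*A)
H(O) = -6*O*(-14 + O) (H(O) = -3*(O + O)*(O - 14) = -3*2*O*(-14 + O) = -6*O*(-14 + O))
H(21)*s(b(6, -5), -2) = (6*21*(14 - 1*21))*(4*(-2)) = (6*21*(14 - 21))*(-8) = (6*21*(-7))*(-8) = -882*(-8) = 7056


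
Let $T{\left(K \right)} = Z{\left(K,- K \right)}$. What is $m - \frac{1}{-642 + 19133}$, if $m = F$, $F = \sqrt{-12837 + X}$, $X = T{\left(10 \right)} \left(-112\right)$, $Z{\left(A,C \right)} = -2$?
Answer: $- \frac{1}{18491} + i \sqrt{12613} \approx -5.408 \cdot 10^{-5} + 112.31 i$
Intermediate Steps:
$T{\left(K \right)} = -2$
$X = 224$ ($X = \left(-2\right) \left(-112\right) = 224$)
$F = i \sqrt{12613}$ ($F = \sqrt{-12837 + 224} = \sqrt{-12613} = i \sqrt{12613} \approx 112.31 i$)
$m = i \sqrt{12613} \approx 112.31 i$
$m - \frac{1}{-642 + 19133} = i \sqrt{12613} - \frac{1}{-642 + 19133} = i \sqrt{12613} - \frac{1}{18491} = - \frac{1}{18491} + i \sqrt{12613}$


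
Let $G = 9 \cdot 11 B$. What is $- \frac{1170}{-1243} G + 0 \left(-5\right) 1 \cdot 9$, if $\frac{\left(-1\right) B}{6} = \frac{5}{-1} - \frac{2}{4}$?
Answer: $\frac{347490}{113} \approx 3075.1$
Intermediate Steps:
$B = 33$ ($B = - 6 \left(\frac{5}{-1} - \frac{2}{4}\right) = - 6 \left(5 \left(-1\right) - \frac{1}{2}\right) = - 6 \left(-5 - \frac{1}{2}\right) = \left(-6\right) \left(- \frac{11}{2}\right) = 33$)
$G = 3267$ ($G = 9 \cdot 11 \cdot 33 = 99 \cdot 33 = 3267$)
$- \frac{1170}{-1243} G + 0 \left(-5\right) 1 \cdot 9 = - \frac{1170}{-1243} \cdot 3267 + 0 \left(-5\right) 1 \cdot 9 = \left(-1170\right) \left(- \frac{1}{1243}\right) 3267 + 0 \cdot 1 \cdot 9 = \frac{1170}{1243} \cdot 3267 + 0 \cdot 9 = \frac{347490}{113} + 0 = \frac{347490}{113}$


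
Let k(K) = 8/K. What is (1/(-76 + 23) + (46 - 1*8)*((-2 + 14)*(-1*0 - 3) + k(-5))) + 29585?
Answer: 7461388/265 ≈ 28156.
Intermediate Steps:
(1/(-76 + 23) + (46 - 1*8)*((-2 + 14)*(-1*0 - 3) + k(-5))) + 29585 = (1/(-76 + 23) + (46 - 1*8)*((-2 + 14)*(-1*0 - 3) + 8/(-5))) + 29585 = (1/(-53) + (46 - 8)*(12*(0 - 3) + 8*(-⅕))) + 29585 = (-1/53 + 38*(12*(-3) - 8/5)) + 29585 = (-1/53 + 38*(-36 - 8/5)) + 29585 = (-1/53 + 38*(-188/5)) + 29585 = (-1/53 - 7144/5) + 29585 = -378637/265 + 29585 = 7461388/265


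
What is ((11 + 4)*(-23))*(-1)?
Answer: 345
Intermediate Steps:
((11 + 4)*(-23))*(-1) = (15*(-23))*(-1) = -345*(-1) = 345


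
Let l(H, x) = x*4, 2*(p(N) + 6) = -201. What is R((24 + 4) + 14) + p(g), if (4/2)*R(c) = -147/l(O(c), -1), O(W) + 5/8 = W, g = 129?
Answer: -705/8 ≈ -88.125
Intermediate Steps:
O(W) = -5/8 + W
p(N) = -213/2 (p(N) = -6 + (½)*(-201) = -6 - 201/2 = -213/2)
l(H, x) = 4*x
R(c) = 147/8 (R(c) = (-147/(4*(-1)))/2 = (-147/(-4))/2 = (-147*(-¼))/2 = (½)*(147/4) = 147/8)
R((24 + 4) + 14) + p(g) = 147/8 - 213/2 = -705/8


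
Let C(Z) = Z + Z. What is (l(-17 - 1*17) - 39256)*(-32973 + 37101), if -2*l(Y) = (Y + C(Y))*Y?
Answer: -169206720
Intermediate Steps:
C(Z) = 2*Z
l(Y) = -3*Y²/2 (l(Y) = -(Y + 2*Y)*Y/2 = -3*Y*Y/2 = -3*Y²/2)
(l(-17 - 1*17) - 39256)*(-32973 + 37101) = (-3*(-17 - 1*17)²/2 - 39256)*(-32973 + 37101) = (-3*(-17 - 17)²/2 - 39256)*4128 = (-3/2*(-34)² - 39256)*4128 = (-3/2*1156 - 39256)*4128 = (-1734 - 39256)*4128 = -40990*4128 = -169206720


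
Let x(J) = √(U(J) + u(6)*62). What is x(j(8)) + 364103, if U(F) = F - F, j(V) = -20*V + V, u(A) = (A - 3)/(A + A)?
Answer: 364103 + √62/2 ≈ 3.6411e+5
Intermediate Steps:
u(A) = (-3 + A)/(2*A) (u(A) = (-3 + A)/((2*A)) = (-3 + A)*(1/(2*A)) = (-3 + A)/(2*A))
j(V) = -19*V
U(F) = 0
x(J) = √62/2 (x(J) = √(0 + ((½)*(-3 + 6)/6)*62) = √(0 + ((½)*(⅙)*3)*62) = √(0 + (¼)*62) = √(0 + 31/2) = √(31/2) = √62/2)
x(j(8)) + 364103 = √62/2 + 364103 = 364103 + √62/2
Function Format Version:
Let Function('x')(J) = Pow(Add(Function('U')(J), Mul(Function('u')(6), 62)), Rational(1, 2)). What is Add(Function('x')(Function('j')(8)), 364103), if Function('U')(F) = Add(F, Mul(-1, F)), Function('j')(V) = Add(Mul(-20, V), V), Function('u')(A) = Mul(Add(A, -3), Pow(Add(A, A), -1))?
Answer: Add(364103, Mul(Rational(1, 2), Pow(62, Rational(1, 2)))) ≈ 3.6411e+5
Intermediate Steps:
Function('u')(A) = Mul(Rational(1, 2), Pow(A, -1), Add(-3, A)) (Function('u')(A) = Mul(Add(-3, A), Pow(Mul(2, A), -1)) = Mul(Add(-3, A), Mul(Rational(1, 2), Pow(A, -1))) = Mul(Rational(1, 2), Pow(A, -1), Add(-3, A)))
Function('j')(V) = Mul(-19, V)
Function('U')(F) = 0
Function('x')(J) = Mul(Rational(1, 2), Pow(62, Rational(1, 2))) (Function('x')(J) = Pow(Add(0, Mul(Mul(Rational(1, 2), Pow(6, -1), Add(-3, 6)), 62)), Rational(1, 2)) = Pow(Add(0, Mul(Mul(Rational(1, 2), Rational(1, 6), 3), 62)), Rational(1, 2)) = Pow(Add(0, Mul(Rational(1, 4), 62)), Rational(1, 2)) = Pow(Add(0, Rational(31, 2)), Rational(1, 2)) = Pow(Rational(31, 2), Rational(1, 2)) = Mul(Rational(1, 2), Pow(62, Rational(1, 2))))
Add(Function('x')(Function('j')(8)), 364103) = Add(Mul(Rational(1, 2), Pow(62, Rational(1, 2))), 364103) = Add(364103, Mul(Rational(1, 2), Pow(62, Rational(1, 2))))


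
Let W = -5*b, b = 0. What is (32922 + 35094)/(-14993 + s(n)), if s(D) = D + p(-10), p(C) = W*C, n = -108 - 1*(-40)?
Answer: -68016/15061 ≈ -4.5160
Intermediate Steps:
W = 0 (W = -5*0 = 0)
n = -68 (n = -108 + 40 = -68)
p(C) = 0 (p(C) = 0*C = 0)
s(D) = D (s(D) = D + 0 = D)
(32922 + 35094)/(-14993 + s(n)) = (32922 + 35094)/(-14993 - 68) = 68016/(-15061) = 68016*(-1/15061) = -68016/15061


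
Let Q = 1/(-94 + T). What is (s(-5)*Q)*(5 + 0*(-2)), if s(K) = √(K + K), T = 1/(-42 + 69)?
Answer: -135*I*√10/2537 ≈ -0.16827*I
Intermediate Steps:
T = 1/27 ≈ 0.037037
Q = -27/2537 (Q = 1/(-94 + 1/27) = 1/(-2537/27) = -27/2537 ≈ -0.010642)
s(K) = √2*√K (s(K) = √(2*K) = √2*√K)
(s(-5)*Q)*(5 + 0*(-2)) = ((√2*√(-5))*(-27/2537))*(5 + 0*(-2)) = ((√2*(I*√5))*(-27/2537))*(5 + 0) = ((I*√10)*(-27/2537))*5 = -27*I*√10/2537*5 = -135*I*√10/2537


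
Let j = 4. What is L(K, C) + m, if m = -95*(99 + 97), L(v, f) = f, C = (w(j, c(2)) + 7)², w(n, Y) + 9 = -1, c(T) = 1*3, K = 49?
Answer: -18611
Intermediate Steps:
c(T) = 3
w(n, Y) = -10 (w(n, Y) = -9 - 1 = -10)
C = 9 (C = (-10 + 7)² = (-3)² = 9)
m = -18620 (m = -95*196 = -18620)
L(K, C) + m = 9 - 18620 = -18611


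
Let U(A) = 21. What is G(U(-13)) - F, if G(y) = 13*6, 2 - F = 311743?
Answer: 311819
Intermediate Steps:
F = -311741 (F = 2 - 1*311743 = 2 - 311743 = -311741)
G(y) = 78
G(U(-13)) - F = 78 - 1*(-311741) = 78 + 311741 = 311819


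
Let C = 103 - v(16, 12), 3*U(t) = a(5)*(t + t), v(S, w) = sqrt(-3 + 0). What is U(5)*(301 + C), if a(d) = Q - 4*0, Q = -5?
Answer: -20200/3 + 50*I*sqrt(3)/3 ≈ -6733.3 + 28.868*I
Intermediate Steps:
a(d) = -5 (a(d) = -5 - 4*0 = -5 + 0 = -5)
v(S, w) = I*sqrt(3) (v(S, w) = sqrt(-3) = I*sqrt(3))
U(t) = -10*t/3 (U(t) = (-5*(t + t))/3 = (-10*t)/3 = -10*t/3)
C = 103 - I*sqrt(3) ≈ 103.0 - 1.732*I
U(5)*(301 + C) = (-10/3*5)*(301 + (103 - I*sqrt(3))) = -50*(404 - I*sqrt(3))/3 = -20200/3 + 50*I*sqrt(3)/3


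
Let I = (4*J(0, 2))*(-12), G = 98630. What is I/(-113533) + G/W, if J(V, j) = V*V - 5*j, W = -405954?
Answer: -5696308855/23044587741 ≈ -0.24719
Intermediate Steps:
J(V, j) = V² - 5*j
I = 480 (I = (4*(0² - 5*2))*(-12) = (4*(0 - 10))*(-12) = (4*(-10))*(-12) = -40*(-12) = 480)
I/(-113533) + G/W = 480/(-113533) + 98630/(-405954) = 480*(-1/113533) + 98630*(-1/405954) = -480/113533 - 49315/202977 = -5696308855/23044587741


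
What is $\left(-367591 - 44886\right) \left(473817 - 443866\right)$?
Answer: $-12354098627$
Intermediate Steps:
$\left(-367591 - 44886\right) \left(473817 - 443866\right) = \left(-412477\right) 29951 = -12354098627$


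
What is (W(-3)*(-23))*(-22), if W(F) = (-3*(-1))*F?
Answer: -4554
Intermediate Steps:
W(F) = 3*F
(W(-3)*(-23))*(-22) = ((3*(-3))*(-23))*(-22) = -9*(-23)*(-22) = 207*(-22) = -4554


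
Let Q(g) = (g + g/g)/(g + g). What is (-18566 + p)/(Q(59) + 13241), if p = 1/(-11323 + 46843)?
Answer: -38908394821/27749964480 ≈ -1.4021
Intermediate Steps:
Q(g) = (1 + g)/(2*g) (Q(g) = (g + 1)/((2*g)) = (1 + g)*(1/(2*g)) = (1 + g)/(2*g))
p = 1/35520 ≈ 2.8153e-5
(-18566 + p)/(Q(59) + 13241) = (-18566 + 1/35520)/((½)*(1 + 59)/59 + 13241) = -659464319/(35520*((½)*(1/59)*60 + 13241)) = -659464319/(35520*(30/59 + 13241)) = -659464319/(35520*781249/59) = -659464319/35520*59/781249 = -38908394821/27749964480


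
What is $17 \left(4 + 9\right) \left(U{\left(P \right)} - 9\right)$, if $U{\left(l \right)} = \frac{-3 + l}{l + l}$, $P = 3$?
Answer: $-1989$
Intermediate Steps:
$U{\left(l \right)} = \frac{-3 + l}{2 l}$
$17 \left(4 + 9\right) \left(U{\left(P \right)} - 9\right) = 17 \left(4 + 9\right) \left(\frac{-3 + 3}{2 \cdot 3} - 9\right) = 17 \cdot 13 \left(\frac{1}{2} \cdot \frac{1}{3} \cdot 0 - 9\right) = 17 \cdot 13 \left(0 - 9\right) = 17 \cdot 13 \left(-9\right) = 17 \left(-117\right) = -1989$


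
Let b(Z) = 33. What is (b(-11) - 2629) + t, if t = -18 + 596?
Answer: -2018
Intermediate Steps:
t = 578
(b(-11) - 2629) + t = (33 - 2629) + 578 = -2596 + 578 = -2018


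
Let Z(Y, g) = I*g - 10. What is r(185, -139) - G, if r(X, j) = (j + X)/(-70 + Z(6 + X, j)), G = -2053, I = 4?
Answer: 652831/318 ≈ 2052.9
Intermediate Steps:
Z(Y, g) = -10 + 4*g (Z(Y, g) = 4*g - 10 = -10 + 4*g)
r(X, j) = (X + j)/(-80 + 4*j) (r(X, j) = (j + X)/(-70 + (-10 + 4*j)) = (X + j)/(-80 + 4*j))
r(185, -139) - G = (185 - 139)/(4*(-20 - 139)) - 1*(-2053) = (¼)*46/(-159) + 2053 = (¼)*(-1/159)*46 + 2053 = -23/318 + 2053 = 652831/318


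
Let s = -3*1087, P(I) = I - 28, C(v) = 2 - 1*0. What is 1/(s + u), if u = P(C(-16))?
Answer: -1/3287 ≈ -0.00030423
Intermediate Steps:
C(v) = 2 (C(v) = 2 + 0 = 2)
P(I) = -28 + I
u = -26 (u = -28 + 2 = -26)
s = -3261
1/(s + u) = 1/(-3261 - 26) = 1/(-3287) = -1/3287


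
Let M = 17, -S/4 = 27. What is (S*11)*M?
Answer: -20196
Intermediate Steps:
S = -108 (S = -4*27 = -108)
(S*11)*M = -108*11*17 = -1188*17 = -20196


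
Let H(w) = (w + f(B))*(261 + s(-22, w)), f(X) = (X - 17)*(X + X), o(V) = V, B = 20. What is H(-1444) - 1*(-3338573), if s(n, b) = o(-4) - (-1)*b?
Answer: 4910161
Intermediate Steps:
s(n, b) = -4 + b (s(n, b) = -4 - (-1)*b = -4 + b)
f(X) = 2*X*(-17 + X) (f(X) = (-17 + X)*(2*X) = 2*X*(-17 + X))
H(w) = (120 + w)*(257 + w) (H(w) = (w + 2*20*(-17 + 20))*(261 + (-4 + w)) = (w + 2*20*3)*(257 + w) = (w + 120)*(257 + w) = (120 + w)*(257 + w))
H(-1444) - 1*(-3338573) = (30840 + (-1444)**2 + 377*(-1444)) - 1*(-3338573) = (30840 + 2085136 - 544388) + 3338573 = 1571588 + 3338573 = 4910161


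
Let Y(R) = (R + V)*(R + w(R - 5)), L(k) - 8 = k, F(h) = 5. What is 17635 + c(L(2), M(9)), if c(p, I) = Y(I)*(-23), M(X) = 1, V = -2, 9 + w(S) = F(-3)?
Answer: 17566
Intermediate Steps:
w(S) = -4 (w(S) = -9 + 5 = -4)
L(k) = 8 + k
Y(R) = (-4 + R)*(-2 + R) (Y(R) = (R - 2)*(R - 4) = (-2 + R)*(-4 + R) = (-4 + R)*(-2 + R))
c(p, I) = -184 - 23*I**2 + 138*I (c(p, I) = (8 + I**2 - 6*I)*(-23) = -184 - 23*I**2 + 138*I)
17635 + c(L(2), M(9)) = 17635 + (-184 - 23*1**2 + 138*1) = 17635 + (-184 - 23*1 + 138) = 17635 + (-184 - 23 + 138) = 17635 - 69 = 17566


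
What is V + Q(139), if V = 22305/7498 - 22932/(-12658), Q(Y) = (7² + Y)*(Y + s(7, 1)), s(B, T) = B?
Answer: 1302767643629/47454842 ≈ 27453.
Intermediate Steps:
Q(Y) = (7 + Y)*(49 + Y) (Q(Y) = (7² + Y)*(Y + 7) = (49 + Y)*(7 + Y) = (7 + Y)*(49 + Y))
V = 227140413/47454842 (V = 22305*(1/7498) - 22932*(-1/12658) = 22305/7498 + 11466/6329 = 227140413/47454842 ≈ 4.7865)
V + Q(139) = 227140413/47454842 + (343 + 139² + 56*139) = 227140413/47454842 + (343 + 19321 + 7784) = 227140413/47454842 + 27448 = 1302767643629/47454842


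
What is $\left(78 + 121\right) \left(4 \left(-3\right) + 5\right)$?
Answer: $-1393$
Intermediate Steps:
$\left(78 + 121\right) \left(4 \left(-3\right) + 5\right) = 199 \left(-12 + 5\right) = 199 \left(-7\right) = -1393$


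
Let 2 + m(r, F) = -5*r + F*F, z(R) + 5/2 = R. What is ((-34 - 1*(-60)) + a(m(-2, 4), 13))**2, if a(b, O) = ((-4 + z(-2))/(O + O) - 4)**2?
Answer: 14623823041/7311616 ≈ 2000.1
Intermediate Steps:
z(R) = -5/2 + R
m(r, F) = -2 + F**2 - 5*r (m(r, F) = -2 + (-5*r + F*F) = -2 + (-5*r + F**2) = -2 + (F**2 - 5*r) = -2 + F**2 - 5*r)
a(b, O) = (-4 - 17/(4*O))**2 (a(b, O) = ((-4 + (-5/2 - 2))/(O + O) - 4)**2 = ((-4 - 9/2)/((2*O)) - 4)**2 = (-17/(4*O) - 4)**2 = (-4 - 17/(4*O))**2)
((-34 - 1*(-60)) + a(m(-2, 4), 13))**2 = ((-34 - 1*(-60)) + (1/16)*(17 + 16*13)**2/13**2)**2 = ((-34 + 60) + (1/16)*(1/169)*(17 + 208)**2)**2 = (26 + (1/16)*(1/169)*225**2)**2 = (26 + (1/16)*(1/169)*50625)**2 = (26 + 50625/2704)**2 = (120929/2704)**2 = 14623823041/7311616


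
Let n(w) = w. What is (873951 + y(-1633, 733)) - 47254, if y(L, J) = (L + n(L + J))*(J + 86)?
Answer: -1247830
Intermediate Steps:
y(L, J) = (86 + J)*(J + 2*L) (y(L, J) = (L + (L + J))*(J + 86) = (L + (J + L))*(86 + J) = (J + 2*L)*(86 + J) = (86 + J)*(J + 2*L))
(873951 + y(-1633, 733)) - 47254 = (873951 + (86*733 + 172*(-1633) + 733*(-1633) + 733*(733 - 1633))) - 47254 = (873951 + (63038 - 280876 - 1196989 + 733*(-900))) - 47254 = (873951 + (63038 - 280876 - 1196989 - 659700)) - 47254 = (873951 - 2074527) - 47254 = -1200576 - 47254 = -1247830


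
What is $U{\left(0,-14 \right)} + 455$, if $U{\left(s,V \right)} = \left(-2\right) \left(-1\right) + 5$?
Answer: $462$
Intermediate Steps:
$U{\left(s,V \right)} = 7$ ($U{\left(s,V \right)} = 2 + 5 = 7$)
$U{\left(0,-14 \right)} + 455 = 7 + 455 = 462$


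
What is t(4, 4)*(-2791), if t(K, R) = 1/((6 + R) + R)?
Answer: -2791/14 ≈ -199.36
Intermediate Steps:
t(K, R) = 1/(6 + 2*R)
t(4, 4)*(-2791) = (1/(2*(3 + 4)))*(-2791) = ((½)/7)*(-2791) = ((½)*(⅐))*(-2791) = (1/14)*(-2791) = -2791/14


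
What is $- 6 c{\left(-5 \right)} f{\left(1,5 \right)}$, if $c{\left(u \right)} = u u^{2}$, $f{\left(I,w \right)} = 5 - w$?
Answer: $0$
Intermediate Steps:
$c{\left(u \right)} = u^{3}$
$- 6 c{\left(-5 \right)} f{\left(1,5 \right)} = - 6 \left(-5\right)^{3} \left(5 - 5\right) = \left(-6\right) \left(-125\right) \left(5 - 5\right) = 750 \cdot 0 = 0$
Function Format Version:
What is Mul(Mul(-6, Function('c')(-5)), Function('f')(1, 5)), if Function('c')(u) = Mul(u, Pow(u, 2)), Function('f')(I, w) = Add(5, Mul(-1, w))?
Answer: 0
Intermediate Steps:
Function('c')(u) = Pow(u, 3)
Mul(Mul(-6, Function('c')(-5)), Function('f')(1, 5)) = Mul(Mul(-6, Pow(-5, 3)), Add(5, Mul(-1, 5))) = Mul(Mul(-6, -125), Add(5, -5)) = Mul(750, 0) = 0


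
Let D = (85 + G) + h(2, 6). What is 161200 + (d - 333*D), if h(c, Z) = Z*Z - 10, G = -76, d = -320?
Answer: 149225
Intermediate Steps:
h(c, Z) = -10 + Z² (h(c, Z) = Z² - 10 = -10 + Z²)
D = 35 (D = (85 - 76) + (-10 + 6²) = 9 + (-10 + 36) = 9 + 26 = 35)
161200 + (d - 333*D) = 161200 + (-320 - 333*35) = 161200 + (-320 - 11655) = 161200 - 11975 = 149225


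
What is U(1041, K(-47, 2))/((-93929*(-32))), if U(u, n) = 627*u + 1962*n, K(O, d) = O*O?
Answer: 4986765/3005728 ≈ 1.6591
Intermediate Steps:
K(O, d) = O²
U(1041, K(-47, 2))/((-93929*(-32))) = (627*1041 + 1962*(-47)²)/((-93929*(-32))) = (652707 + 1962*2209)/3005728 = (652707 + 4334058)*(1/3005728) = 4986765*(1/3005728) = 4986765/3005728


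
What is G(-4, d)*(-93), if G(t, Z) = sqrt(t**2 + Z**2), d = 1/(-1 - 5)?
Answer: -31*sqrt(577)/2 ≈ -372.32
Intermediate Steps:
d = -1/6 (d = 1/(-6) = -1/6 ≈ -0.16667)
G(t, Z) = sqrt(Z**2 + t**2)
G(-4, d)*(-93) = sqrt((-1/6)**2 + (-4)**2)*(-93) = sqrt(1/36 + 16)*(-93) = sqrt(577/36)*(-93) = (sqrt(577)/6)*(-93) = -31*sqrt(577)/2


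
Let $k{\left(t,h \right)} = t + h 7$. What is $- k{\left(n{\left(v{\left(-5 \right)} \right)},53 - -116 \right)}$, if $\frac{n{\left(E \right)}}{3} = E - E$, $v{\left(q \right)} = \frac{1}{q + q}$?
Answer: $-1183$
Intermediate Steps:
$v{\left(q \right)} = \frac{1}{2 q}$
$n{\left(E \right)} = 0$ ($n{\left(E \right)} = 3 \left(E - E\right) = 3 \cdot 0 = 0$)
$k{\left(t,h \right)} = t + 7 h$
$- k{\left(n{\left(v{\left(-5 \right)} \right)},53 - -116 \right)} = - (0 + 7 \left(53 - -116\right)) = - (0 + 7 \left(53 + 116\right)) = - (0 + 7 \cdot 169) = - (0 + 1183) = \left(-1\right) 1183 = -1183$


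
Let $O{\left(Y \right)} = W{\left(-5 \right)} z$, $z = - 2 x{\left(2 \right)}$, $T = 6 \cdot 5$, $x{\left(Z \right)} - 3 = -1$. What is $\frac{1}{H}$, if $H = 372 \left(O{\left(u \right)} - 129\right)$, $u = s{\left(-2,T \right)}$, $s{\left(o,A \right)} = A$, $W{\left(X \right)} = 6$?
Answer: $- \frac{1}{56916} \approx -1.757 \cdot 10^{-5}$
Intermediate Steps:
$x{\left(Z \right)} = 2$ ($x{\left(Z \right)} = 3 - 1 = 2$)
$T = 30$
$z = -4$ ($z = \left(-2\right) 2 = -4$)
$u = 30$
$O{\left(Y \right)} = -24$ ($O{\left(Y \right)} = 6 \left(-4\right) = -24$)
$H = -56916$ ($H = 372 \left(-24 - 129\right) = 372 \left(-153\right) = -56916$)
$\frac{1}{H} = \frac{1}{-56916} = - \frac{1}{56916}$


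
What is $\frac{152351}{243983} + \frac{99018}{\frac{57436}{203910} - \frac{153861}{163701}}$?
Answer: $- \frac{44801160759260828987}{297814675463119} \approx -1.5043 \cdot 10^{5}$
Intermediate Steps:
$\frac{152351}{243983} + \frac{99018}{\frac{57436}{203910} - \frac{153861}{163701}} = 152351 \cdot \frac{1}{243983} + \frac{99018}{57436 \cdot \frac{1}{203910} - \frac{51287}{54567}} = \frac{152351}{243983} + \frac{99018}{\frac{28718}{101955} - \frac{51287}{54567}} = \frac{152351}{243983} + \frac{99018}{- \frac{1220636993}{1854459495}} = \frac{152351}{243983} + 99018 \left(- \frac{1854459495}{1220636993}\right) = \frac{152351}{243983} - \frac{183624870275910}{1220636993} = - \frac{44801160759260828987}{297814675463119}$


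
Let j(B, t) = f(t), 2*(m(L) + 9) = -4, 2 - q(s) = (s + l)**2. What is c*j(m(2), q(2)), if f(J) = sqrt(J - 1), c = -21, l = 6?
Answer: -63*I*sqrt(7) ≈ -166.68*I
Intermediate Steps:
q(s) = 2 - (6 + s)**2 (q(s) = 2 - (s + 6)**2 = 2 - (6 + s)**2)
f(J) = sqrt(-1 + J)
m(L) = -11 (m(L) = -9 + (1/2)*(-4) = -9 - 2 = -11)
j(B, t) = sqrt(-1 + t)
c*j(m(2), q(2)) = -21*sqrt(-1 + (2 - (6 + 2)**2)) = -21*sqrt(-1 + (2 - 1*8**2)) = -21*sqrt(-1 + (2 - 1*64)) = -21*sqrt(-1 + (2 - 64)) = -21*sqrt(-1 - 62) = -63*I*sqrt(7)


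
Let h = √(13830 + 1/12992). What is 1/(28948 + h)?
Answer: 376092416/10886943579007 - 8*√36474910283/10886943579007 ≈ 3.4405e-5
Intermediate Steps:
h = √36474910283/1624 (h = √(13830 + 1/12992) = √(179679361/12992) = √36474910283/1624 ≈ 117.60)
1/(28948 + h) = 1/(28948 + √36474910283/1624)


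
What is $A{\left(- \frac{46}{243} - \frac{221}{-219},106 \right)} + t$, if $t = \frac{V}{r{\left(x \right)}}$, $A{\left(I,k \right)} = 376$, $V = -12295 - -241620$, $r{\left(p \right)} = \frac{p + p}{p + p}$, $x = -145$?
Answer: $229701$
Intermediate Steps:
$r{\left(p \right)} = 1$ ($r{\left(p \right)} = \frac{2 p}{2 p} = 2 p \frac{1}{2 p} = 1$)
$V = 229325$ ($V = -12295 + 241620 = 229325$)
$t = 229325$ ($t = \frac{229325}{1} = 229325 \cdot 1 = 229325$)
$A{\left(- \frac{46}{243} - \frac{221}{-219},106 \right)} + t = 376 + 229325 = 229701$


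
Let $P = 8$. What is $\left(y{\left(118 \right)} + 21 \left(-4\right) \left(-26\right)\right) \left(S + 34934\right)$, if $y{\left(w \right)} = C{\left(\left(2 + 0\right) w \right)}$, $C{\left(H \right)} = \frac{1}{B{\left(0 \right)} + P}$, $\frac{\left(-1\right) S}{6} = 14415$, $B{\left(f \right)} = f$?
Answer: $- \frac{225209497}{2} \approx -1.126 \cdot 10^{8}$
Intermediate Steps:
$S = -86490$ ($S = \left(-6\right) 14415 = -86490$)
$C{\left(H \right)} = \frac{1}{8}$ ($C{\left(H \right)} = \frac{1}{0 + 8} = \frac{1}{8}$)
$y{\left(w \right)} = \frac{1}{8}$
$\left(y{\left(118 \right)} + 21 \left(-4\right) \left(-26\right)\right) \left(S + 34934\right) = \left(\frac{1}{8} + 21 \left(-4\right) \left(-26\right)\right) \left(-86490 + 34934\right) = \left(\frac{1}{8} - -2184\right) \left(-51556\right) = \left(\frac{1}{8} + 2184\right) \left(-51556\right) = \frac{17473}{8} \left(-51556\right) = - \frac{225209497}{2}$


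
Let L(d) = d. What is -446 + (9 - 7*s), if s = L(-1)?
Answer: -430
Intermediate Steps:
s = -1
-446 + (9 - 7*s) = -446 + (9 - 7*(-1)) = -446 + (9 + 7) = -446 + 16 = -430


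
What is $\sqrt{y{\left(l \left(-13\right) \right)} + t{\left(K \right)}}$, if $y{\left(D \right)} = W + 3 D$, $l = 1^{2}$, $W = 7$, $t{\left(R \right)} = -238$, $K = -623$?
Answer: $3 i \sqrt{30} \approx 16.432 i$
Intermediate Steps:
$l = 1$
$y{\left(D \right)} = 7 + 3 D$
$\sqrt{y{\left(l \left(-13\right) \right)} + t{\left(K \right)}} = \sqrt{\left(7 + 3 \cdot 1 \left(-13\right)\right) - 238} = \sqrt{\left(7 + 3 \left(-13\right)\right) - 238} = \sqrt{\left(7 - 39\right) - 238} = \sqrt{-32 - 238} = \sqrt{-270} = 3 i \sqrt{30}$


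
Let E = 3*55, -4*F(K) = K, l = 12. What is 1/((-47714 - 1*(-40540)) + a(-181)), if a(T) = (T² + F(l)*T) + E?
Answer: 1/26295 ≈ 3.8030e-5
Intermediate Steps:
F(K) = -K/4
E = 165
a(T) = 165 + T² - 3*T (a(T) = (T² + (-¼*12)*T) + 165 = (T² - 3*T) + 165 = 165 + T² - 3*T)
1/((-47714 - 1*(-40540)) + a(-181)) = 1/((-47714 - 1*(-40540)) + (165 + (-181)² - 3*(-181))) = 1/((-47714 + 40540) + (165 + 32761 + 543)) = 1/(-7174 + 33469) = 1/26295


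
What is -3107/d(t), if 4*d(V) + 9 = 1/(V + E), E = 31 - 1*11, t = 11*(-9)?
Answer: 245453/178 ≈ 1378.9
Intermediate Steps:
t = -99
E = 20 (E = 31 - 11 = 20)
d(V) = -9/4 + 1/(4*(20 + V)) (d(V) = -9/4 + 1/(4*(V + 20)) = -9/4 + 1/(4*(20 + V)))
-3107/d(t) = -3107*4*(20 - 99)/(-179 - 9*(-99)) = -3107*(-316/(-179 + 891)) = -3107/((1/4)*(-1/79)*712) = -3107/(-178/79) = -3107*(-79/178) = 245453/178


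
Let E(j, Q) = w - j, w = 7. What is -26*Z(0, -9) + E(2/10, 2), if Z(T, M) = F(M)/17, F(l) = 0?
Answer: 34/5 ≈ 6.8000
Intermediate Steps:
Z(T, M) = 0 (Z(T, M) = 0/17 = 0*(1/17) = 0)
E(j, Q) = 7 - j
-26*Z(0, -9) + E(2/10, 2) = -26*0 + (7 - 2/10) = 0 + (7 - 2/10) = 0 + (7 - 1*⅕) = 0 + (7 - ⅕) = 0 + 34/5 = 34/5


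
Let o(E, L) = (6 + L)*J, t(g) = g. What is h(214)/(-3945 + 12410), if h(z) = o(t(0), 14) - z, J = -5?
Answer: -314/8465 ≈ -0.037094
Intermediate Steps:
o(E, L) = -30 - 5*L (o(E, L) = (6 + L)*(-5) = -30 - 5*L)
h(z) = -100 - z (h(z) = (-30 - 5*14) - z = (-30 - 70) - z = -100 - z)
h(214)/(-3945 + 12410) = (-100 - 1*214)/(-3945 + 12410) = (-100 - 214)/8465 = -314*1/8465 = -314/8465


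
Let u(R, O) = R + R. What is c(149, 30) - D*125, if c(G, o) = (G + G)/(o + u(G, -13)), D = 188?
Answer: -3853851/164 ≈ -23499.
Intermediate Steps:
u(R, O) = 2*R
c(G, o) = 2*G/(o + 2*G) (c(G, o) = (G + G)/(o + 2*G) = (2*G)/(o + 2*G) = 2*G/(o + 2*G))
c(149, 30) - D*125 = 2*149/(30 + 2*149) - 188*125 = 2*149/(30 + 298) - 1*23500 = 2*149/328 - 23500 = 2*149*(1/328) - 23500 = 149/164 - 23500 = -3853851/164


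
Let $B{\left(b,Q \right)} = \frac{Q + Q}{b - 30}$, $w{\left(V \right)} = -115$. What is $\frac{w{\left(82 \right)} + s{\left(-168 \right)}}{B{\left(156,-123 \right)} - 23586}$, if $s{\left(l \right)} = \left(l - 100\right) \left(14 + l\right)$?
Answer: $- \frac{864297}{495347} \approx -1.7448$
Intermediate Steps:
$s{\left(l \right)} = \left(-100 + l\right) \left(14 + l\right)$
$B{\left(b,Q \right)} = \frac{2 Q}{-30 + b}$
$\frac{w{\left(82 \right)} + s{\left(-168 \right)}}{B{\left(156,-123 \right)} - 23586} = \frac{-115 - \left(-13048 - 28224\right)}{2 \left(-123\right) \frac{1}{-30 + 156} - 23586} = \frac{-115 + \left(-1400 + 28224 + 14448\right)}{2 \left(-123\right) \frac{1}{126} - 23586} = \frac{-115 + 41272}{2 \left(-123\right) \frac{1}{126} - 23586} = \frac{41157}{- \frac{41}{21} - 23586} = \frac{41157}{- \frac{495347}{21}} = 41157 \left(- \frac{21}{495347}\right) = - \frac{864297}{495347}$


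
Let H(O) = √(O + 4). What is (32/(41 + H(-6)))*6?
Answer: 2624/561 - 64*I*√2/561 ≈ 4.6774 - 0.16134*I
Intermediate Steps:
H(O) = √(4 + O)
(32/(41 + H(-6)))*6 = (32/(41 + √(4 - 6)))*6 = (32/(41 + √(-2)))*6 = (32/(41 + I*√2))*6 = 192/(41 + I*√2)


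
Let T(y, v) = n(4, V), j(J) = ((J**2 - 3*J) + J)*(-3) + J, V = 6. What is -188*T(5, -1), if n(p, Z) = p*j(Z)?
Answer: 49632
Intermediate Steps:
j(J) = -3*J**2 + 7*J (j(J) = (J**2 - 2*J)*(-3) + J = (-3*J**2 + 6*J) + J = -3*J**2 + 7*J)
n(p, Z) = Z*p*(7 - 3*Z) (n(p, Z) = p*(Z*(7 - 3*Z)) = Z*p*(7 - 3*Z))
T(y, v) = -264 (T(y, v) = 6*4*(7 - 3*6) = 6*4*(7 - 18) = 6*4*(-11) = -264)
-188*T(5, -1) = -188*(-264) = 49632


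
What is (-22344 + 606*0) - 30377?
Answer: -52721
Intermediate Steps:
(-22344 + 606*0) - 30377 = (-22344 + 0) - 30377 = -22344 - 30377 = -52721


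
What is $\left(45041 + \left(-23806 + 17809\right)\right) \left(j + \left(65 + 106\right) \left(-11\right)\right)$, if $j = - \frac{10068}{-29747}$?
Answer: $- \frac{2184279058716}{29747} \approx -7.3428 \cdot 10^{7}$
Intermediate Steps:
$j = \frac{10068}{29747}$ ($j = \left(-10068\right) \left(- \frac{1}{29747}\right) = \frac{10068}{29747} \approx 0.33845$)
$\left(45041 + \left(-23806 + 17809\right)\right) \left(j + \left(65 + 106\right) \left(-11\right)\right) = \left(45041 + \left(-23806 + 17809\right)\right) \left(\frac{10068}{29747} + \left(65 + 106\right) \left(-11\right)\right) = \left(45041 - 5997\right) \left(\frac{10068}{29747} + 171 \left(-11\right)\right) = 39044 \left(\frac{10068}{29747} - 1881\right) = 39044 \left(- \frac{55944039}{29747}\right) = - \frac{2184279058716}{29747}$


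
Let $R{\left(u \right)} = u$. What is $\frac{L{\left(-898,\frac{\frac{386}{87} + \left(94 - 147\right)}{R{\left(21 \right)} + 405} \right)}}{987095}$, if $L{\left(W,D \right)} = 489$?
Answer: $\frac{489}{987095} \approx 0.00049539$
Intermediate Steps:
$\frac{L{\left(-898,\frac{\frac{386}{87} + \left(94 - 147\right)}{R{\left(21 \right)} + 405} \right)}}{987095} = \frac{489}{987095}$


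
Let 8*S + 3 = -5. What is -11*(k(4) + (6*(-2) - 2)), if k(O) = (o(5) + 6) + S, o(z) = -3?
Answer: 132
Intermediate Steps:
S = -1 (S = -3/8 + (⅛)*(-5) = -3/8 - 5/8 = -1)
k(O) = 2 (k(O) = (-3 + 6) - 1 = 3 - 1 = 2)
-11*(k(4) + (6*(-2) - 2)) = -11*(2 + (6*(-2) - 2)) = -11*(2 + (-12 - 2)) = -11*(2 - 14) = -11*(-12) = 132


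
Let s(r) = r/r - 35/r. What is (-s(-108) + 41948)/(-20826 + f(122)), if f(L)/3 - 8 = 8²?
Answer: -4530241/2225880 ≈ -2.0353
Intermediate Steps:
s(r) = 1 - 35/r
f(L) = 216 (f(L) = 24 + 3*8² = 24 + 3*64 = 24 + 192 = 216)
(-s(-108) + 41948)/(-20826 + f(122)) = (-(-35 - 108)/(-108) + 41948)/(-20826 + 216) = (-(-1)*(-143)/108 + 41948)/(-20610) = (-1*143/108 + 41948)*(-1/20610) = (-143/108 + 41948)*(-1/20610) = (4530241/108)*(-1/20610) = -4530241/2225880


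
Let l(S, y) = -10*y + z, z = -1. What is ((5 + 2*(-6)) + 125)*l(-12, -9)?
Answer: 10502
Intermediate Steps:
l(S, y) = -1 - 10*y (l(S, y) = -10*y - 1 = -1 - 10*y)
((5 + 2*(-6)) + 125)*l(-12, -9) = ((5 + 2*(-6)) + 125)*(-1 - 10*(-9)) = ((5 - 12) + 125)*(-1 + 90) = (-7 + 125)*89 = 118*89 = 10502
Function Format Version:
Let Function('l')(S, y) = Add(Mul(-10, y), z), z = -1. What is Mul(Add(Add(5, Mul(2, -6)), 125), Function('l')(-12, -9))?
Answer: 10502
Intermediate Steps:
Function('l')(S, y) = Add(-1, Mul(-10, y)) (Function('l')(S, y) = Add(Mul(-10, y), -1) = Add(-1, Mul(-10, y)))
Mul(Add(Add(5, Mul(2, -6)), 125), Function('l')(-12, -9)) = Mul(Add(Add(5, Mul(2, -6)), 125), Add(-1, Mul(-10, -9))) = Mul(Add(Add(5, -12), 125), Add(-1, 90)) = Mul(Add(-7, 125), 89) = Mul(118, 89) = 10502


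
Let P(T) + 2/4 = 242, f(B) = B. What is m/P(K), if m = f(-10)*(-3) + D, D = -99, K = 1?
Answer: -2/7 ≈ -0.28571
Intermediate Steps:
P(T) = 483/2 (P(T) = -½ + 242 = 483/2)
m = -69 (m = -10*(-3) - 99 = 30 - 99 = -69)
m/P(K) = -69/483/2 = -69*2/483 = -2/7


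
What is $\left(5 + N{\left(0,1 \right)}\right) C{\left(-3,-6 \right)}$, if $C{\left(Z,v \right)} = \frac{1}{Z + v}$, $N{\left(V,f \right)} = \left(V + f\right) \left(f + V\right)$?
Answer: $- \frac{2}{3} \approx -0.66667$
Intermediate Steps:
$N{\left(V,f \right)} = \left(V + f\right)^{2}$ ($N{\left(V,f \right)} = \left(V + f\right) \left(V + f\right) = \left(V + f\right)^{2}$)
$\left(5 + N{\left(0,1 \right)}\right) C{\left(-3,-6 \right)} = \frac{5 + \left(0 + 1\right)^{2}}{-3 - 6} = \frac{5 + 1^{2}}{-9} = \left(5 + 1\right) \left(- \frac{1}{9}\right) = 6 \left(- \frac{1}{9}\right) = - \frac{2}{3}$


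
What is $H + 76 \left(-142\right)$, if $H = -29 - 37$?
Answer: $-10858$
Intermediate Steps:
$H = -66$ ($H = -29 - 37 = -66$)
$H + 76 \left(-142\right) = -66 + 76 \left(-142\right) = -66 - 10792 = -10858$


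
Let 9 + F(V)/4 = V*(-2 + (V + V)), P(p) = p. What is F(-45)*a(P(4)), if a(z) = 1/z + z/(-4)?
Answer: -12393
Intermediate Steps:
a(z) = 1/z - z/4 (a(z) = 1/z + z*(-1/4) = 1/z - z/4)
F(V) = -36 + 4*V*(-2 + 2*V) (F(V) = -36 + 4*(V*(-2 + (V + V))) = -36 + 4*(V*(-2 + 2*V)) = -36 + 4*V*(-2 + 2*V))
F(-45)*a(P(4)) = (-36 - 8*(-45) + 8*(-45)**2)*(1/4 - 1/4*4) = (-36 + 360 + 8*2025)*(1/4 - 1) = (-36 + 360 + 16200)*(-3/4) = 16524*(-3/4) = -12393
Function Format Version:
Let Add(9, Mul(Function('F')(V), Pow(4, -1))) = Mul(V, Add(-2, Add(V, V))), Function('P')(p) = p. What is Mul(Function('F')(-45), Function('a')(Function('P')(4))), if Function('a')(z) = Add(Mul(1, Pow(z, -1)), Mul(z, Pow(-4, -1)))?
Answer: -12393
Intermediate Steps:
Function('a')(z) = Add(Pow(z, -1), Mul(Rational(-1, 4), z)) (Function('a')(z) = Add(Pow(z, -1), Mul(z, Rational(-1, 4))) = Add(Pow(z, -1), Mul(Rational(-1, 4), z)))
Function('F')(V) = Add(-36, Mul(4, V, Add(-2, Mul(2, V)))) (Function('F')(V) = Add(-36, Mul(4, Mul(V, Add(-2, Add(V, V))))) = Add(-36, Mul(4, Mul(V, Add(-2, Mul(2, V))))) = Add(-36, Mul(4, V, Add(-2, Mul(2, V)))))
Mul(Function('F')(-45), Function('a')(Function('P')(4))) = Mul(Add(-36, Mul(-8, -45), Mul(8, Pow(-45, 2))), Add(Pow(4, -1), Mul(Rational(-1, 4), 4))) = Mul(Add(-36, 360, Mul(8, 2025)), Add(Rational(1, 4), -1)) = Mul(Add(-36, 360, 16200), Rational(-3, 4)) = Mul(16524, Rational(-3, 4)) = -12393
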